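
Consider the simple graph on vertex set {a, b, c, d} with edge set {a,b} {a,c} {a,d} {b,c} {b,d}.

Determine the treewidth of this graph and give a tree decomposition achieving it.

Treewidth 2.
One such decomposition:
Bags: B1 = {a, b, c}  B2 = {a, b, d}
Tree: B1–B2

The largest bag has 3 vertices, giving width 2; this decomposition certifies tw(G) ≤ 2. Conversely, {a, b, d} is a clique of size 3, and the vertices of any clique must share a bag in every tree decomposition; so some bag has ≥ 3 vertices and tw(G) ≥ 2. Hence tw(G) = 2 exactly.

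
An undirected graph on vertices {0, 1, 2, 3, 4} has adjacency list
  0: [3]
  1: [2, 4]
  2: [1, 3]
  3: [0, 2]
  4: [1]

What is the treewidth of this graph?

1

A width-1 tree decomposition is:
Bags: B1 = {1, 2}  B2 = {1, 4}  B3 = {2, 3}  B4 = {0, 3}
Tree: B1–B2, B1–B3, B3–B4
The largest bag has 2 vertices, giving width 1; this decomposition certifies tw(G) ≤ 1. Any graph with an edge has treewidth ≥ 1, and G has the edge 2–1. Combining the bounds, tw(G) = 1.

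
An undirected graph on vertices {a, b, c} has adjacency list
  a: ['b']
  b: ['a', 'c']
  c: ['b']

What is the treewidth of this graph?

1

A width-1 tree decomposition is:
Bags: B1 = {a, b}  B2 = {b, c}
Tree: B1–B2
Every bag has size at most 2, so the width is 2 − 1 = 1 and tw(G) ≤ 1. Since G has at least one edge (e.g. b–a), it is not an edgeless graph, so tw(G) ≥ 1. Hence tw(G) = 1 exactly.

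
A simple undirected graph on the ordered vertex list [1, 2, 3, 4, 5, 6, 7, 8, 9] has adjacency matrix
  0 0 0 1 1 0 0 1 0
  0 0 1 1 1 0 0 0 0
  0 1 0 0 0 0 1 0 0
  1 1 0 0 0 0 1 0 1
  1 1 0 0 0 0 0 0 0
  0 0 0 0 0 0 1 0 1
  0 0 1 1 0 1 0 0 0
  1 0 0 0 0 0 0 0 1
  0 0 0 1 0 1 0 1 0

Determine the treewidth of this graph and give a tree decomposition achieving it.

The largest bag has 4 vertices, giving width 3; this decomposition certifies tw(G) ≤ 3. For the lower bound: the 4 vertex sets {1,5,8}, {9}, {4}, {2,3,6,7} are disjoint, each induces a connected subgraph, and every pair is joined by at least one edge of G. Contracting each set to a single vertex therefore yields K_{4} as a minor, and since treewidth is minor-monotone, tw(G) ≥ tw(K_{4}) = 3. The upper and lower bounds meet at 3, so that is the treewidth.

Treewidth 3.
Bags: B1 = {1, 5, 8, 9}  B2 = {1, 4, 5, 9}  B3 = {2, 4, 5, 9}  B4 = {2, 4, 6, 9}  B5 = {2, 4, 6, 7}  B6 = {2, 3, 6, 7}
Tree: B1–B2, B2–B3, B3–B4, B4–B5, B5–B6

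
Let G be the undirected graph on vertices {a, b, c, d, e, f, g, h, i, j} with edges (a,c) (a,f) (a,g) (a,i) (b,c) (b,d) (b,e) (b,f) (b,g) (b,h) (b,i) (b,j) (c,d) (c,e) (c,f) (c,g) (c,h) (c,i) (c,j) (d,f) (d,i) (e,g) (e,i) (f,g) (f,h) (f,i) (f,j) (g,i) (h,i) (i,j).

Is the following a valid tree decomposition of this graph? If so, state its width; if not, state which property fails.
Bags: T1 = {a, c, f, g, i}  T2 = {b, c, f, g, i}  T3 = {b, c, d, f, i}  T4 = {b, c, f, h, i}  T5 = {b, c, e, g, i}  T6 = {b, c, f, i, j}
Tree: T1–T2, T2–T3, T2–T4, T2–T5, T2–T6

Yes; width 4.

Vertex coverage: the bags together contain {a, b, c, d, e, f, g, h, i, j}, the full vertex set. Edge coverage: each edge of G has both endpoints in at least one bag. Running intersection: for every vertex, the bags containing it form a connected subtree. All three properties hold, so this is a valid tree decomposition of width max|bag| − 1 = 4, and hence tw(G) ≤ 4.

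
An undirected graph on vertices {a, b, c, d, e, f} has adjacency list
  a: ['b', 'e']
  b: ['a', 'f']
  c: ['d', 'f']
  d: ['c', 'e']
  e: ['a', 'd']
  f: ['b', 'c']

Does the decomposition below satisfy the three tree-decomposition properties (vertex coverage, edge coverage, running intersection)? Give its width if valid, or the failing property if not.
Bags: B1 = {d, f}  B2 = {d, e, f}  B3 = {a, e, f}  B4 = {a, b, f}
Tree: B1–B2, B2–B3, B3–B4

A tree decomposition must satisfy three properties: every vertex lies in some bag; for every edge, both endpoints lie together in some bag; and for every vertex, the bags containing it form a connected subtree. Here vertex c appears in no bag, so the decomposition is invalid.

No — vertex c appears in no bag.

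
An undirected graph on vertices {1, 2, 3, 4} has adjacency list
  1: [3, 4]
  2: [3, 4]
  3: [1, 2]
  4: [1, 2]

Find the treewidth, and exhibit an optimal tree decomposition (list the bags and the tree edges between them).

The largest bag has 3 vertices, giving width 2; this decomposition certifies tw(G) ≤ 2. For the lower bound, G contains the cycle 1–3–2–4–1, so G is not a forest; only forests have treewidth ≤ 1, hence tw(G) ≥ 2. The upper and lower bounds meet at 2, so that is the treewidth.

Treewidth 2.
One optimal decomposition is:
Bags: B1 = {1, 2, 3}  B2 = {1, 2, 4}
Tree: B1–B2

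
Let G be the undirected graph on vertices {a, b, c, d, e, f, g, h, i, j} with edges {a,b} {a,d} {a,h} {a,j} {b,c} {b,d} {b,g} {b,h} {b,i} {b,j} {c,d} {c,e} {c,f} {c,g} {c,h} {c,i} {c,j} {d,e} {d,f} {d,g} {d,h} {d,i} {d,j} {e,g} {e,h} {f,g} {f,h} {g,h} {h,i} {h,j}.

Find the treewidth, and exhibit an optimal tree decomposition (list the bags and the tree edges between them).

Treewidth 4.
One such decomposition:
Bags: B1 = {c, d, e, g, h}  B2 = {b, c, d, g, h}  B3 = {b, c, d, h, i}  B4 = {b, c, d, h, j}  B5 = {a, b, d, h, j}  B6 = {c, d, f, g, h}
Tree: B1–B2, B2–B3, B3–B4, B4–B5, B1–B6

The largest bag has 5 vertices, giving width 4; this decomposition certifies tw(G) ≤ 4. Conversely, {c, d, e, g, h} is a clique of size 5, and the vertices of any clique must share a bag in every tree decomposition; so some bag has ≥ 5 vertices and tw(G) ≥ 4. Combining the bounds, tw(G) = 4.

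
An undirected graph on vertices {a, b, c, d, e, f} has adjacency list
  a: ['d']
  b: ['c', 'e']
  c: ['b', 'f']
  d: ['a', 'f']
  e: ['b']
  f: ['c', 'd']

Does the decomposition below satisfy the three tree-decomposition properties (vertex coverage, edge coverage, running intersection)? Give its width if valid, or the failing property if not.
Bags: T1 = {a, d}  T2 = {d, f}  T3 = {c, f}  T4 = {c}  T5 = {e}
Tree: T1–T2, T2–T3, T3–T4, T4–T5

A tree decomposition must satisfy three properties: every vertex lies in some bag; for every edge, both endpoints lie together in some bag; and for every vertex, the bags containing it form a connected subtree. Here vertex b appears in no bag, so the decomposition is invalid.

No — vertex b appears in no bag.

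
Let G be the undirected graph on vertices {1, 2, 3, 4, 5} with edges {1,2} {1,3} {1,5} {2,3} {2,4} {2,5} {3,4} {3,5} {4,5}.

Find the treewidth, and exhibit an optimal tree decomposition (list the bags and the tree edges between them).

Treewidth 3.
One such decomposition:
Bags: B1 = {1, 2, 3, 5}  B2 = {2, 3, 4, 5}
Tree: B1–B2

The largest bag has 4 vertices, giving width 3; this decomposition certifies tw(G) ≤ 3. On the other hand G contains the 4-clique {1, 2, 3, 5}. A clique must lie in a single bag of any decomposition, so no decomposition can have width below 3. Therefore the treewidth is 3.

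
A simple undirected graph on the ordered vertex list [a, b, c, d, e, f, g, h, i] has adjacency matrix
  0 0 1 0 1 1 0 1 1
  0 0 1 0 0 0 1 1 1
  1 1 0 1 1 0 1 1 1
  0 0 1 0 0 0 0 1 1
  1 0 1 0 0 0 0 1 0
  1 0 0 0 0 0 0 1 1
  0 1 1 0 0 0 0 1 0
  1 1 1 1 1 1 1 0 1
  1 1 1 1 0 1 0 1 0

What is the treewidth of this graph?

A width-3 tree decomposition is:
Bags: B1 = {a, c, h, i}  B2 = {b, c, h, i}  B3 = {b, c, g, h}  B4 = {a, c, e, h}  B5 = {a, f, h, i}  B6 = {c, d, h, i}
Tree: B1–B2, B2–B3, B1–B4, B1–B5, B1–B6
The largest bag has 4 vertices, giving width 3; this decomposition certifies tw(G) ≤ 3. For the lower bound, the 4 vertices {b, c, g, h} are pairwise adjacent, and any tree decomposition puts a clique entirely inside one bag — forcing width ≥ 3. The upper and lower bounds meet at 3, so that is the treewidth.

3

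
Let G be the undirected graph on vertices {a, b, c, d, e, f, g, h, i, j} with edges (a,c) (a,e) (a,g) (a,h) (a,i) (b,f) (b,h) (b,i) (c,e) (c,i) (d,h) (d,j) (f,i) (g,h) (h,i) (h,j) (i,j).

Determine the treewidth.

A width-2 tree decomposition is:
Bags: B1 = {a, h, i}  B2 = {a, c, i}  B3 = {b, h, i}  B4 = {b, f, i}  B5 = {h, i, j}  B6 = {a, c, e}  B7 = {a, g, h}  B8 = {d, h, j}
Tree: B1–B2, B1–B3, B3–B4, B3–B5, B2–B6, B1–B7, B5–B8
The largest bag has 3 vertices, giving width 2; this decomposition certifies tw(G) ≤ 2. For the lower bound, the 3 vertices {a, c, e} are pairwise adjacent, and any tree decomposition puts a clique entirely inside one bag — forcing width ≥ 2. The upper and lower bounds meet at 2, so that is the treewidth.

2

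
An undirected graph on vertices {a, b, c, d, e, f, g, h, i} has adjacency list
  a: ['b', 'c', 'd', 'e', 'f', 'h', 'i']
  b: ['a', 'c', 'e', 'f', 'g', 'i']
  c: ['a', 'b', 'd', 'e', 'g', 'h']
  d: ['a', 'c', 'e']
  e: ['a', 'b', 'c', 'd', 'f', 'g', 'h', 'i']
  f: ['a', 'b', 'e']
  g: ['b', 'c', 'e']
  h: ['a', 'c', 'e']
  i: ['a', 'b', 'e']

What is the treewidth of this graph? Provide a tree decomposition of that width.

Treewidth 3.
One optimal decomposition is:
Bags: B1 = {a, b, c, e}  B2 = {a, c, d, e}  B3 = {a, b, e, i}  B4 = {b, c, e, g}  B5 = {a, c, e, h}  B6 = {a, b, e, f}
Tree: B1–B2, B1–B3, B1–B4, B1–B5, B1–B6

The largest bag has 4 vertices, giving width 3; this decomposition certifies tw(G) ≤ 3. For the lower bound, the 4 vertices {b, c, e, g} are pairwise adjacent, and any tree decomposition puts a clique entirely inside one bag — forcing width ≥ 3. Combining the bounds, tw(G) = 3.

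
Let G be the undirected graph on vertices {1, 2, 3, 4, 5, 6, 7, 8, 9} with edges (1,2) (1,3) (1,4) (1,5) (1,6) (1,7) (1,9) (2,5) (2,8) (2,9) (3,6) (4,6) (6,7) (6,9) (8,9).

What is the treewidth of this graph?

A width-2 tree decomposition is:
Bags: B1 = {1, 2, 5}  B2 = {1, 2, 9}  B3 = {2, 8, 9}  B4 = {1, 6, 9}  B5 = {1, 4, 6}  B6 = {1, 3, 6}  B7 = {1, 6, 7}
Tree: B1–B2, B2–B3, B2–B4, B4–B5, B5–B6, B4–B7
Every bag has size at most 3, so the width is 3 − 1 = 2 and tw(G) ≤ 2. On the other hand G contains the 3-clique {2, 8, 9}. A clique must lie in a single bag of any decomposition, so no decomposition can have width below 2. The upper and lower bounds meet at 2, so that is the treewidth.

2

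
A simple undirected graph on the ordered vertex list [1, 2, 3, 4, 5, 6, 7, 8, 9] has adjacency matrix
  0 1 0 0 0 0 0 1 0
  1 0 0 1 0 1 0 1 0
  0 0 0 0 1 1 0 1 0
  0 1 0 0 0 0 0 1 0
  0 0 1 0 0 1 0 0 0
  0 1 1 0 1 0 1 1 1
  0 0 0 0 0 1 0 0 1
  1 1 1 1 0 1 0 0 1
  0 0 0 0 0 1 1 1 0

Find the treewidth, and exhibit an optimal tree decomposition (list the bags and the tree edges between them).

Every bag has size at most 3, so the width is 3 − 1 = 2 and tw(G) ≤ 2. For the lower bound, the 3 vertices {1, 2, 8} are pairwise adjacent, and any tree decomposition puts a clique entirely inside one bag — forcing width ≥ 2. The upper and lower bounds meet at 2, so that is the treewidth.

Treewidth 2.
Bags: B1 = {3, 6, 8}  B2 = {2, 6, 8}  B3 = {1, 2, 8}  B4 = {6, 8, 9}  B5 = {3, 5, 6}  B6 = {2, 4, 8}  B7 = {6, 7, 9}
Tree: B1–B2, B2–B3, B2–B4, B1–B5, B2–B6, B4–B7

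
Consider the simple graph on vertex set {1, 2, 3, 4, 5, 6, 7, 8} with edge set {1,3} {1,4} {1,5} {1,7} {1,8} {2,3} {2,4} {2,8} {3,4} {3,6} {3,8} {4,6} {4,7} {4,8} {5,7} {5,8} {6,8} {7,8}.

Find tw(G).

3

A width-3 tree decomposition is:
Bags: B1 = {3, 4, 6, 8}  B2 = {1, 3, 4, 8}  B3 = {1, 4, 7, 8}  B4 = {1, 5, 7, 8}  B5 = {2, 3, 4, 8}
Tree: B1–B2, B2–B3, B3–B4, B2–B5
The largest bag has 4 vertices, giving width 3; this decomposition certifies tw(G) ≤ 3. On the other hand G contains the 4-clique {1, 3, 4, 8}. A clique must lie in a single bag of any decomposition, so no decomposition can have width below 3. Hence tw(G) = 3 exactly.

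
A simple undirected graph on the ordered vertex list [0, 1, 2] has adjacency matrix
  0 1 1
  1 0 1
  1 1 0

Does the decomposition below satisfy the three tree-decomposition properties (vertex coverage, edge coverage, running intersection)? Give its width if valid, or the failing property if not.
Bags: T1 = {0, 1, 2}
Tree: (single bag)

Yes; width 2.

Every vertex of G appears in some bag (union = {0, 1, 2}); every edge is covered by a bag; and for each vertex v the set of bags containing v is connected in the bag tree. The decomposition is therefore valid. The largest bag has 3 vertices, so the width is 2.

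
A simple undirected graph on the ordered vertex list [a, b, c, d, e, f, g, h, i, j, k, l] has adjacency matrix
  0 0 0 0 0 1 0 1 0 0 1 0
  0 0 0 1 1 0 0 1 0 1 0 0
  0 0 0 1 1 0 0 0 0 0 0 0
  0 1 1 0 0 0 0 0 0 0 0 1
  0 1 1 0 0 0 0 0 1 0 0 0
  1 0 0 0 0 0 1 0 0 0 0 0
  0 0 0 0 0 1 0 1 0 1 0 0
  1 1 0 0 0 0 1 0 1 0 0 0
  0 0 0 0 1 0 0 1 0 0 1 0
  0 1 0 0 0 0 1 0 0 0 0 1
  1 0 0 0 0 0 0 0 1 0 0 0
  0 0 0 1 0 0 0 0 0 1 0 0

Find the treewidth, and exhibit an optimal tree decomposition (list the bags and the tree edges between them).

Treewidth 3.
One such decomposition:
Bags: B1 = {c, d, j, l}  B2 = {b, c, d, j}  B3 = {b, c, e, j}  B4 = {b, e, g, j}  B5 = {b, e, g, h}  B6 = {e, g, h, i}  B7 = {f, g, h, i}  B8 = {a, f, h, i}  B9 = {a, f, i, k}
Tree: B1–B2, B2–B3, B3–B4, B4–B5, B5–B6, B6–B7, B7–B8, B8–B9

Every bag has size at most 4, so the width is 4 − 1 = 3 and tw(G) ≤ 3. For the lower bound: the 4 vertex sets {c,d,l}, {j}, {b}, {e,g,h,i} are disjoint, each induces a connected subgraph, and every pair is joined by at least one edge of G. Contracting each set to a single vertex therefore yields K_{4} as a minor, and since treewidth is minor-monotone, tw(G) ≥ tw(K_{4}) = 3. Hence tw(G) = 3 exactly.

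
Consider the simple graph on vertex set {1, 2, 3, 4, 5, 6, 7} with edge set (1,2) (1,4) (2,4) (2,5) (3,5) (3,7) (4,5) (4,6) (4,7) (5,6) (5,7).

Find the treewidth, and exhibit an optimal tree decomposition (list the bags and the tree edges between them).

Every bag has size at most 3, so the width is 3 − 1 = 2 and tw(G) ≤ 2. For the lower bound, the 3 vertices {3, 5, 7} are pairwise adjacent, and any tree decomposition puts a clique entirely inside one bag — forcing width ≥ 2. Combining the bounds, tw(G) = 2.

Treewidth 2.
One such decomposition:
Bags: B1 = {4, 5, 7}  B2 = {3, 5, 7}  B3 = {2, 4, 5}  B4 = {1, 2, 4}  B5 = {4, 5, 6}
Tree: B1–B2, B1–B3, B3–B4, B1–B5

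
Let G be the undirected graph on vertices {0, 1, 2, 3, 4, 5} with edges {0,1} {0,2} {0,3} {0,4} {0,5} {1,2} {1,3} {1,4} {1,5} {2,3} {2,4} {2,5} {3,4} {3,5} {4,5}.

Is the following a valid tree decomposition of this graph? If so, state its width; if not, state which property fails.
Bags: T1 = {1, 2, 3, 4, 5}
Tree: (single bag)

A tree decomposition must satisfy three properties: every vertex lies in some bag; for every edge, both endpoints lie together in some bag; and for every vertex, the bags containing it form a connected subtree. Here vertex 0 appears in no bag, so the decomposition is invalid.

No — vertex 0 appears in no bag.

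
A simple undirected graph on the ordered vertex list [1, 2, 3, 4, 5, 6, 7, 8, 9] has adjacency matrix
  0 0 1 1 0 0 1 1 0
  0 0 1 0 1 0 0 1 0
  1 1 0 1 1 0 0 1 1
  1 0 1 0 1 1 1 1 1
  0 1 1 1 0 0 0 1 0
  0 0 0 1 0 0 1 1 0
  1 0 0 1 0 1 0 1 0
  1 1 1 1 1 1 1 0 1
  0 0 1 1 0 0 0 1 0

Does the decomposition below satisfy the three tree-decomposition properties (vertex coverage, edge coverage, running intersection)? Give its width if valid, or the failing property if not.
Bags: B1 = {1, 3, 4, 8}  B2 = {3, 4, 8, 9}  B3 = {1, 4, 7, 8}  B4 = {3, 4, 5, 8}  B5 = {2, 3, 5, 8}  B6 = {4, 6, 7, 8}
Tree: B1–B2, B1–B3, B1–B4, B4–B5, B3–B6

Yes; width 3.

Checking the three conditions: (i) the bags cover all of {1, 2, 3, 4, 5, 6, 7, 8, 9}; (ii) for each edge, some bag contains both endpoints; (iii) the bags containing any fixed vertex form a subtree. All hold, so the decomposition is valid with width 4 − 1 = 3.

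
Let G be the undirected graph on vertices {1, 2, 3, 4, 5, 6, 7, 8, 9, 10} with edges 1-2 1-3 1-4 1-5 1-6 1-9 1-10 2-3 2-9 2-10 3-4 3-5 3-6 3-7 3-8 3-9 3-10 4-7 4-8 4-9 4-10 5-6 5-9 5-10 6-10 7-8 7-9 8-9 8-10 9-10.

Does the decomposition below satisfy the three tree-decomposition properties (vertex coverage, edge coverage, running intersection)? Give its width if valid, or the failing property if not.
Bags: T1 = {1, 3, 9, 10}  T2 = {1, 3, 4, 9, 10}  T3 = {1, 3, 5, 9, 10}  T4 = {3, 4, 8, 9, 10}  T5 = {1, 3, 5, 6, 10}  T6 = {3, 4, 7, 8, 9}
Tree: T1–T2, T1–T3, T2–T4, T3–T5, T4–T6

A tree decomposition must satisfy three properties: every vertex lies in some bag; for every edge, both endpoints lie together in some bag; and for every vertex, the bags containing it form a connected subtree. Here vertex 2 appears in no bag, so the decomposition is invalid.

No — vertex 2 appears in no bag.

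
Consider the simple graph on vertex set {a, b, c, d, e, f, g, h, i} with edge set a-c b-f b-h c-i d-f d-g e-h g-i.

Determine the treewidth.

1

A width-1 tree decomposition is:
Bags: B1 = {e, h}  B2 = {b, h}  B3 = {b, f}  B4 = {d, f}  B5 = {d, g}  B6 = {g, i}  B7 = {c, i}  B8 = {a, c}
Tree: B1–B2, B2–B3, B3–B4, B4–B5, B5–B6, B6–B7, B7–B8
Each bag holds 2 vertices, so the decomposition has width 1, which upper-bounds the treewidth. G has an edge, so its treewidth is at least 1. Therefore the treewidth is 1.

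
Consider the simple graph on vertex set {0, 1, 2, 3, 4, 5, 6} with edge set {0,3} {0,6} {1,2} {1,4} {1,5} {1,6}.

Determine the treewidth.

1

A width-1 tree decomposition is:
Bags: B1 = {1, 6}  B2 = {1, 5}  B3 = {0, 6}  B4 = {1, 2}  B5 = {1, 4}  B6 = {0, 3}
Tree: B1–B2, B1–B3, B1–B4, B4–B5, B3–B6
Every bag has size at most 2, so the width is 2 − 1 = 1 and tw(G) ≤ 1. G has an edge, so its treewidth is at least 1. Hence tw(G) = 1 exactly.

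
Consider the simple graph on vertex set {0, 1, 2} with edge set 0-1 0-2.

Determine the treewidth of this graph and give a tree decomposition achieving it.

Each bag holds 2 vertices, so the decomposition has width 1, which upper-bounds the treewidth. Any graph with an edge has treewidth ≥ 1, and G has the edge 1–0. Hence tw(G) = 1 exactly.

Treewidth 1.
One such decomposition:
Bags: B1 = {0, 1}  B2 = {0, 2}
Tree: B1–B2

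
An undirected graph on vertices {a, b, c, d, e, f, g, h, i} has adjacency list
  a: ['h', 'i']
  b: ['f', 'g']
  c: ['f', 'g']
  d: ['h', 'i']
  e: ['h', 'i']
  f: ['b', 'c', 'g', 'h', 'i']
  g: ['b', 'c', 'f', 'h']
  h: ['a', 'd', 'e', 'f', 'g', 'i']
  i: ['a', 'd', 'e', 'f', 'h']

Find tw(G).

A width-2 tree decomposition is:
Bags: B1 = {f, h, i}  B2 = {f, g, h}  B3 = {a, h, i}  B4 = {b, f, g}  B5 = {c, f, g}  B6 = {e, h, i}  B7 = {d, h, i}
Tree: B1–B2, B1–B3, B2–B4, B2–B5, B1–B6, B6–B7
Each bag holds 3 vertices, so the decomposition has width 2, which upper-bounds the treewidth. For the lower bound, the 3 vertices {f, g, h} are pairwise adjacent, and any tree decomposition puts a clique entirely inside one bag — forcing width ≥ 2. Hence tw(G) = 2 exactly.

2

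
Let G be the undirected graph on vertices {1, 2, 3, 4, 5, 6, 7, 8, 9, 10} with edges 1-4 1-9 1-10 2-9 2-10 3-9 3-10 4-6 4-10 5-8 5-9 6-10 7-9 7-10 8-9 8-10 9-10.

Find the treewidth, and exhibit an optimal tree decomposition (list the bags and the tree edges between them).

Each bag holds 3 vertices, so the decomposition has width 2, which upper-bounds the treewidth. Conversely, {1, 9, 10} is a clique of size 3, and the vertices of any clique must share a bag in every tree decomposition; so some bag has ≥ 3 vertices and tw(G) ≥ 2. Combining the bounds, tw(G) = 2.

Treewidth 2.
Bags: B1 = {1, 9, 10}  B2 = {8, 9, 10}  B3 = {3, 9, 10}  B4 = {2, 9, 10}  B5 = {7, 9, 10}  B6 = {1, 4, 10}  B7 = {4, 6, 10}  B8 = {5, 8, 9}
Tree: B1–B2, B1–B3, B2–B4, B2–B5, B1–B6, B6–B7, B2–B8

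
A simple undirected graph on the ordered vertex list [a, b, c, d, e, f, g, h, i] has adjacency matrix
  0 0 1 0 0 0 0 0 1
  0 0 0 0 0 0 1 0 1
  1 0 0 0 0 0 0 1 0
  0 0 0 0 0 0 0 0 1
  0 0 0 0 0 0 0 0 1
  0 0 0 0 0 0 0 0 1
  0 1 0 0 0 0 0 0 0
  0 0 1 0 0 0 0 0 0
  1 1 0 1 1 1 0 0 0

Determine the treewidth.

A width-1 tree decomposition is:
Bags: B1 = {a, c}  B2 = {a, i}  B3 = {d, i}  B4 = {e, i}  B5 = {b, i}  B6 = {f, i}  B7 = {b, g}  B8 = {c, h}
Tree: B1–B2, B2–B3, B2–B4, B3–B5, B2–B6, B5–B7, B1–B8
The largest bag has 2 vertices, giving width 1; this decomposition certifies tw(G) ≤ 1. Since G has at least one edge (e.g. a–c), it is not an edgeless graph, so tw(G) ≥ 1. Therefore the treewidth is 1.

1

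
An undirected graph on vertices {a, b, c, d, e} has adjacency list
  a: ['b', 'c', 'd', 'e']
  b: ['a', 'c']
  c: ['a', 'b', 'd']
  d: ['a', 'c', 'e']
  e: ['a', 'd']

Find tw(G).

2

A width-2 tree decomposition is:
Bags: B1 = {a, c, d}  B2 = {a, b, c}  B3 = {a, d, e}
Tree: B1–B2, B1–B3
Every bag has size at most 3, so the width is 3 − 1 = 2 and tw(G) ≤ 2. For the lower bound, the 3 vertices {a, d, e} are pairwise adjacent, and any tree decomposition puts a clique entirely inside one bag — forcing width ≥ 2. Combining the bounds, tw(G) = 2.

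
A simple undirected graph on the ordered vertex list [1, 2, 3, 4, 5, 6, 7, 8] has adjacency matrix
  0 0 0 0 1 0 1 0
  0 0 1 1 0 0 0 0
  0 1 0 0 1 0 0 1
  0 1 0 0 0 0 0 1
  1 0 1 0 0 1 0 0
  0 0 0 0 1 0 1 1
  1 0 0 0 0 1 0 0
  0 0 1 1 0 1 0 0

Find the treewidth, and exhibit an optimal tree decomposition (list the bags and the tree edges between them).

Treewidth 2.
One such decomposition:
Bags: B1 = {1, 5, 7}  B2 = {5, 6, 7}  B3 = {3, 5, 6}  B4 = {3, 6, 8}  B5 = {2, 3, 8}  B6 = {2, 4, 8}
Tree: B1–B2, B2–B3, B3–B4, B4–B5, B5–B6

The largest bag has 3 vertices, giving width 2; this decomposition certifies tw(G) ≤ 2. The edges 1–7–6–5–1 form a cycle, so G is not a tree and its treewidth is at least 2. Therefore the treewidth is 2.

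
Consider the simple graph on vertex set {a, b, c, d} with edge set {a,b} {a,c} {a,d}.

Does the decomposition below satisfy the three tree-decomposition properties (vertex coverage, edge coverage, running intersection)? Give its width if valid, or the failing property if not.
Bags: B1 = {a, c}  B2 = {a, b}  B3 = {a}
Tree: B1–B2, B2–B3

No — vertex d appears in no bag.

A tree decomposition must satisfy three properties: every vertex lies in some bag; for every edge, both endpoints lie together in some bag; and for every vertex, the bags containing it form a connected subtree. Here vertex d appears in no bag, so the decomposition is invalid.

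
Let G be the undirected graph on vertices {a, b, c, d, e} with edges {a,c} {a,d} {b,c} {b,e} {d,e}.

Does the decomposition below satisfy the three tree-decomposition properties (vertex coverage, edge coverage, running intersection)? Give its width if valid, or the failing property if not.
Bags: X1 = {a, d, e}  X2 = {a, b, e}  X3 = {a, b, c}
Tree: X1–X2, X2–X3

Yes; width 2.

Every vertex of G appears in some bag (union = {a, b, c, d, e}); every edge is covered by a bag; and for each vertex v the set of bags containing v is connected in the bag tree. The decomposition is therefore valid. The largest bag has 3 vertices, so the width is 2.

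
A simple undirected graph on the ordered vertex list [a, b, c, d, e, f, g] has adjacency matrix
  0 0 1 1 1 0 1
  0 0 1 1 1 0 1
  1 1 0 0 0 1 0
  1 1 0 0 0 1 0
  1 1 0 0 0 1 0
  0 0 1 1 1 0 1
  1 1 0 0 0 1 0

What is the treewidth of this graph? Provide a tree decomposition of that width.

Every bag has size at most 4, so the width is 4 − 1 = 3 and tw(G) ≤ 3. For the lower bound: the 4 vertex sets {b,d}, {a,g}, {f}, {e} are disjoint, each induces a connected subgraph, and every pair is joined by at least one edge of G. Contracting each set to a single vertex therefore yields K_{4} as a minor, and since treewidth is minor-monotone, tw(G) ≥ tw(K_{4}) = 3. Combining the bounds, tw(G) = 3.

Treewidth 3.
Bags: B1 = {a, b, d, f}  B2 = {a, b, f, g}  B3 = {a, b, e, f}  B4 = {a, b, c, f}
Tree: B1–B2, B2–B3, B3–B4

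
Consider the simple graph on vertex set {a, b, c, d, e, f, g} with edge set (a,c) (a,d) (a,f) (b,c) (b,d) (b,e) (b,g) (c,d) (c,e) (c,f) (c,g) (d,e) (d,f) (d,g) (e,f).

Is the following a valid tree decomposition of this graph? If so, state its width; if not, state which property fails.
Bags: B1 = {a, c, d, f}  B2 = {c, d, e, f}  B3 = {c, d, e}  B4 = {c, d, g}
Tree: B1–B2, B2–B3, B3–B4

No — vertex b appears in no bag.

A tree decomposition must satisfy three properties: every vertex lies in some bag; for every edge, both endpoints lie together in some bag; and for every vertex, the bags containing it form a connected subtree. Here vertex b appears in no bag, so the decomposition is invalid.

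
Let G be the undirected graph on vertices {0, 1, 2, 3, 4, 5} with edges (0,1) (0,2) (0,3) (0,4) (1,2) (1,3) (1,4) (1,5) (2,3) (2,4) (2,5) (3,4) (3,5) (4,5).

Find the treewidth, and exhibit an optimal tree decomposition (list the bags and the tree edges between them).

Every bag has size at most 5, so the width is 5 − 1 = 4 and tw(G) ≤ 4. Conversely, {0, 1, 2, 3, 4} is a clique of size 5, and the vertices of any clique must share a bag in every tree decomposition; so some bag has ≥ 5 vertices and tw(G) ≥ 4. Hence tw(G) = 4 exactly.

Treewidth 4.
One optimal decomposition is:
Bags: B1 = {0, 1, 2, 3, 4}  B2 = {1, 2, 3, 4, 5}
Tree: B1–B2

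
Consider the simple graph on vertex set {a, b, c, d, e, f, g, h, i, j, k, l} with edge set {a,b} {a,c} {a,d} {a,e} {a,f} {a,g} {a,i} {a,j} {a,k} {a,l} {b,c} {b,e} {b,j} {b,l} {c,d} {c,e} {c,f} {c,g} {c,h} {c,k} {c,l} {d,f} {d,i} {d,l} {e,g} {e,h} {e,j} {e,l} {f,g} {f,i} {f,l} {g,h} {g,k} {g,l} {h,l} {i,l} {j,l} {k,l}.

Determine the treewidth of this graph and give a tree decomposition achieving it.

Treewidth 4.
One optimal decomposition is:
Bags: B1 = {a, b, c, e, l}  B2 = {a, c, e, g, l}  B3 = {a, c, f, g, l}  B4 = {a, c, g, k, l}  B5 = {a, c, d, f, l}  B6 = {a, d, f, i, l}  B7 = {a, b, e, j, l}  B8 = {c, e, g, h, l}
Tree: B1–B2, B2–B3, B3–B4, B3–B5, B5–B6, B1–B7, B2–B8

Each bag holds 5 vertices, so the decomposition has width 4, which upper-bounds the treewidth. On the other hand G contains the 5-clique {c, e, g, h, l}. A clique must lie in a single bag of any decomposition, so no decomposition can have width below 4. The upper and lower bounds meet at 4, so that is the treewidth.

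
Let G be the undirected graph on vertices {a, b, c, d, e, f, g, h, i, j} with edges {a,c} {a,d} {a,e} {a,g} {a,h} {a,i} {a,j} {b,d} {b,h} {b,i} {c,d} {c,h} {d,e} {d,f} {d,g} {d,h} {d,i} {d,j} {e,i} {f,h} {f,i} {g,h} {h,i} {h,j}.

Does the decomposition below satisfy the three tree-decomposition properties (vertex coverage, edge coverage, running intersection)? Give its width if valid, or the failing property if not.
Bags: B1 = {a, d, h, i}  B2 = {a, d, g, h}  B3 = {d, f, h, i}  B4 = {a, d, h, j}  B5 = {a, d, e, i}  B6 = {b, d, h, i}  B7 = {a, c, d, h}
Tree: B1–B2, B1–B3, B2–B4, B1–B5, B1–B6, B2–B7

Yes; width 3.

Every vertex of G appears in some bag (union = {a, b, c, d, e, f, g, h, i, j}); every edge is covered by a bag; and for each vertex v the set of bags containing v is connected in the bag tree. The decomposition is therefore valid. The largest bag has 4 vertices, so the width is 3.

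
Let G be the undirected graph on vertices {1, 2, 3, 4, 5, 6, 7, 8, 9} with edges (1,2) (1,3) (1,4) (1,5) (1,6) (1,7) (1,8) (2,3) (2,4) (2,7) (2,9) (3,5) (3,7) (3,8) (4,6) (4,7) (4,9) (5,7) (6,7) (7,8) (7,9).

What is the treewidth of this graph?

3

A width-3 tree decomposition is:
Bags: B1 = {1, 2, 3, 7}  B2 = {1, 2, 4, 7}  B3 = {2, 4, 7, 9}  B4 = {1, 3, 7, 8}  B5 = {1, 4, 6, 7}  B6 = {1, 3, 5, 7}
Tree: B1–B2, B2–B3, B1–B4, B2–B5, B1–B6
The largest bag has 4 vertices, giving width 3; this decomposition certifies tw(G) ≤ 3. Conversely, {1, 3, 7, 8} is a clique of size 4, and the vertices of any clique must share a bag in every tree decomposition; so some bag has ≥ 4 vertices and tw(G) ≥ 3. Combining the bounds, tw(G) = 3.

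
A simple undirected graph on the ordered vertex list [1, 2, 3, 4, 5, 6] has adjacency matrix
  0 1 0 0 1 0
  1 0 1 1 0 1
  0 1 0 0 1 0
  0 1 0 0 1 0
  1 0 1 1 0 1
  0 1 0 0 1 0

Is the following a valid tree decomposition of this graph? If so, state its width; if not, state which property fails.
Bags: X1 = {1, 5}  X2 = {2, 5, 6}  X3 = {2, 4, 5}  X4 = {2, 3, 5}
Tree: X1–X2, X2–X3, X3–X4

No — edge (2,1) lies in no bag.

A tree decomposition must satisfy three properties: every vertex lies in some bag; for every edge, both endpoints lie together in some bag; and for every vertex, the bags containing it form a connected subtree. Here edge (2,1) lies in no bag, so the decomposition is invalid.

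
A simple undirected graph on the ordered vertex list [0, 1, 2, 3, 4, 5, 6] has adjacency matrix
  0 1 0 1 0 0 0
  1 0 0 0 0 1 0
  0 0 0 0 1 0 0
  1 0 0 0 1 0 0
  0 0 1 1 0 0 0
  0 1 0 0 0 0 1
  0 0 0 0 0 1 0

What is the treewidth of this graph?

A width-1 tree decomposition is:
Bags: B1 = {5, 6}  B2 = {1, 5}  B3 = {0, 1}  B4 = {0, 3}  B5 = {3, 4}  B6 = {2, 4}
Tree: B1–B2, B2–B3, B3–B4, B4–B5, B5–B6
Each bag holds 2 vertices, so the decomposition has width 1, which upper-bounds the treewidth. Since G has at least one edge (e.g. 6–5), it is not an edgeless graph, so tw(G) ≥ 1. Hence tw(G) = 1 exactly.

1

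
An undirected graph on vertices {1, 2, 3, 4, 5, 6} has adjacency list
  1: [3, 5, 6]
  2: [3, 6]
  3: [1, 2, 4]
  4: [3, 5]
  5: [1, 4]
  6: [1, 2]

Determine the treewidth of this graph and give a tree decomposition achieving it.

Treewidth 2.
Bags: B1 = {2, 3, 6}  B2 = {1, 3, 6}  B3 = {1, 3, 4}  B4 = {1, 4, 5}
Tree: B1–B2, B2–B3, B3–B4

Every bag has size at most 3, so the width is 3 − 1 = 2 and tw(G) ≤ 2. For the lower bound, G contains the cycle 2–6–1–3–2, so G is not a forest; only forests have treewidth ≤ 1, hence tw(G) ≥ 2. Hence tw(G) = 2 exactly.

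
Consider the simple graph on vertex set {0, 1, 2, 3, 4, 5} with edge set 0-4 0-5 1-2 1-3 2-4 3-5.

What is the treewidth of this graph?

2

A width-2 tree decomposition is:
Bags: B1 = {1, 2, 4}  B2 = {0, 1, 4}  B3 = {0, 1, 5}  B4 = {1, 3, 5}
Tree: B1–B2, B2–B3, B3–B4
Every bag has size at most 3, so the width is 3 − 1 = 2 and tw(G) ≤ 2. For the lower bound, G contains the cycle 1–2–4–0–5–3–1, so G is not a forest; only forests have treewidth ≤ 1, hence tw(G) ≥ 2. Combining the bounds, tw(G) = 2.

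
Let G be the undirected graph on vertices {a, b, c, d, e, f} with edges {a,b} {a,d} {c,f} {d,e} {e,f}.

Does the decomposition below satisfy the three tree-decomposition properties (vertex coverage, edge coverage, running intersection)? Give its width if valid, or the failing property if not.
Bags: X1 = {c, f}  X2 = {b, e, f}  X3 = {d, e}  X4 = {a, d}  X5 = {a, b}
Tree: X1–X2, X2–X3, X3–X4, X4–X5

A tree decomposition must satisfy three properties: every vertex lies in some bag; for every edge, both endpoints lie together in some bag; and for every vertex, the bags containing it form a connected subtree. Here bags containing vertex b are not connected in the tree, so the decomposition is invalid.

No — bags containing vertex b are not connected in the tree.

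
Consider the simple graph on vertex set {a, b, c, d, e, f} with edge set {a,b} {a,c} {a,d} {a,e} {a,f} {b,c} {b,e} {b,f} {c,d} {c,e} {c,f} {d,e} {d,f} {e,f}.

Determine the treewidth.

A width-4 tree decomposition is:
Bags: B1 = {a, c, d, e, f}  B2 = {a, b, c, e, f}
Tree: B1–B2
Each bag holds 5 vertices, so the decomposition has width 4, which upper-bounds the treewidth. Conversely, {a, c, d, e, f} is a clique of size 5, and the vertices of any clique must share a bag in every tree decomposition; so some bag has ≥ 5 vertices and tw(G) ≥ 4. Combining the bounds, tw(G) = 4.

4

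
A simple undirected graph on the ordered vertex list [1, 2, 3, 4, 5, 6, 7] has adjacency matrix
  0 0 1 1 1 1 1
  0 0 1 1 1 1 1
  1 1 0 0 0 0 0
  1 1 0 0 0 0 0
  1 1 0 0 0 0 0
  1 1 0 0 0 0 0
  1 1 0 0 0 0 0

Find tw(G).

A width-2 tree decomposition is:
Bags: B1 = {1, 2, 3}  B2 = {1, 2, 4}  B3 = {1, 2, 7}  B4 = {1, 2, 5}  B5 = {1, 2, 6}
Tree: B1–B2, B2–B3, B3–B4, B4–B5
The largest bag has 3 vertices, giving width 2; this decomposition certifies tw(G) ≤ 2. Since 1–3–2–4–1 is a cycle in G, G is not acyclic. Forests are exactly the graphs of treewidth ≤ 1, so tw(G) ≥ 2. The upper and lower bounds meet at 2, so that is the treewidth.

2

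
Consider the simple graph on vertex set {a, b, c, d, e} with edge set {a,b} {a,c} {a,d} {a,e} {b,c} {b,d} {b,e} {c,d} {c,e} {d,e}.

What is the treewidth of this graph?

A width-4 tree decomposition is:
Bags: B1 = {a, b, c, d, e}
Tree: (single bag)
With just one bag of size 5, the width is 5 − 1 = 4, so tw(G) ≤ 4. On the other hand G contains the 5-clique {a, b, c, d, e}. A clique must lie in a single bag of any decomposition, so no decomposition can have width below 4. Combining the bounds, tw(G) = 4.

4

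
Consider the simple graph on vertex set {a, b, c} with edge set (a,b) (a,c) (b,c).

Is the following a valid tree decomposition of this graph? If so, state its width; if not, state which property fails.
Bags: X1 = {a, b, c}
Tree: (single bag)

Yes; width 2.

Vertex coverage: the bags together contain {a, b, c}, the full vertex set. Edge coverage: each edge of G has both endpoints in at least one bag. Running intersection: for every vertex, the bags containing it form a connected subtree. All three properties hold, so this is a valid tree decomposition of width max|bag| − 1 = 2, and hence tw(G) ≤ 2.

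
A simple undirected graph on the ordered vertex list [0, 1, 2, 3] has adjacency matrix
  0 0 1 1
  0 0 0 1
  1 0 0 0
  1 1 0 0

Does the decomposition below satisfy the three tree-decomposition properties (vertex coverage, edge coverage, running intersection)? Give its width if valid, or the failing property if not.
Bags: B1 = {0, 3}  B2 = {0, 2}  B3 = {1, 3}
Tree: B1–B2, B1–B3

Yes; width 1.

Checking the three conditions: (i) the bags cover all of {0, 1, 2, 3}; (ii) for each edge, some bag contains both endpoints; (iii) the bags containing any fixed vertex form a subtree. All hold, so the decomposition is valid with width 2 − 1 = 1.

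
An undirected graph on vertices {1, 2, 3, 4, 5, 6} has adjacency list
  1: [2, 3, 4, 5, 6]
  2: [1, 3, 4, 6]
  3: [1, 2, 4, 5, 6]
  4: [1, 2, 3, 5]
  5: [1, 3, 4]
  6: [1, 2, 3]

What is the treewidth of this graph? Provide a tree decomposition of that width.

Treewidth 3.
Bags: B1 = {1, 2, 3, 4}  B2 = {1, 2, 3, 6}  B3 = {1, 3, 4, 5}
Tree: B1–B2, B1–B3

The largest bag has 4 vertices, giving width 3; this decomposition certifies tw(G) ≤ 3. On the other hand G contains the 4-clique {1, 2, 3, 4}. A clique must lie in a single bag of any decomposition, so no decomposition can have width below 3. Therefore the treewidth is 3.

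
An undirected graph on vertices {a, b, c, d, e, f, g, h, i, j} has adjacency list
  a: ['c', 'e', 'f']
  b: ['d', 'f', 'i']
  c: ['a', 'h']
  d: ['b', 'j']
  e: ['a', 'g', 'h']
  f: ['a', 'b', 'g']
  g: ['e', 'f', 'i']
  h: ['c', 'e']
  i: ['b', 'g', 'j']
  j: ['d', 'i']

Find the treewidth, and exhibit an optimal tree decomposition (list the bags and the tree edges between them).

Treewidth 2.
One optimal decomposition is:
Bags: B1 = {a, c, h}  B2 = {a, e, h}  B3 = {a, e, f}  B4 = {e, f, g}  B5 = {b, f, g}  B6 = {b, g, i}  B7 = {b, d, i}  B8 = {d, i, j}
Tree: B1–B2, B2–B3, B3–B4, B4–B5, B5–B6, B6–B7, B7–B8

Every bag has size at most 3, so the width is 3 − 1 = 2 and tw(G) ≤ 2. For the lower bound, G contains the cycle c–h–e–a–c, so G is not a forest; only forests have treewidth ≤ 1, hence tw(G) ≥ 2. The upper and lower bounds meet at 2, so that is the treewidth.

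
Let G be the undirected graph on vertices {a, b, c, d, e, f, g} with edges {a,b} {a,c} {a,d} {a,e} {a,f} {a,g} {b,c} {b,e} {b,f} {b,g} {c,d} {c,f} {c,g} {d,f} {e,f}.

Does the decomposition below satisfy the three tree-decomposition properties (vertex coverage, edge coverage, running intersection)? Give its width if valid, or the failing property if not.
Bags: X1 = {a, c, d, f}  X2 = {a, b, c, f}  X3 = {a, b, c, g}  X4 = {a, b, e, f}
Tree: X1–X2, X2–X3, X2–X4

Yes; width 3.

Checking the three conditions: (i) the bags cover all of {a, b, c, d, e, f, g}; (ii) for each edge, some bag contains both endpoints; (iii) the bags containing any fixed vertex form a subtree. All hold, so the decomposition is valid with width 4 − 1 = 3.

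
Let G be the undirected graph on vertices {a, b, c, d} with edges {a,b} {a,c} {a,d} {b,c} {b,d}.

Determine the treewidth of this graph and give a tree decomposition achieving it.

Treewidth 2.
One optimal decomposition is:
Bags: B1 = {a, b, c}  B2 = {a, b, d}
Tree: B1–B2

Every bag has size at most 3, so the width is 3 − 1 = 2 and tw(G) ≤ 2. For the lower bound, the 3 vertices {a, b, d} are pairwise adjacent, and any tree decomposition puts a clique entirely inside one bag — forcing width ≥ 2. Therefore the treewidth is 2.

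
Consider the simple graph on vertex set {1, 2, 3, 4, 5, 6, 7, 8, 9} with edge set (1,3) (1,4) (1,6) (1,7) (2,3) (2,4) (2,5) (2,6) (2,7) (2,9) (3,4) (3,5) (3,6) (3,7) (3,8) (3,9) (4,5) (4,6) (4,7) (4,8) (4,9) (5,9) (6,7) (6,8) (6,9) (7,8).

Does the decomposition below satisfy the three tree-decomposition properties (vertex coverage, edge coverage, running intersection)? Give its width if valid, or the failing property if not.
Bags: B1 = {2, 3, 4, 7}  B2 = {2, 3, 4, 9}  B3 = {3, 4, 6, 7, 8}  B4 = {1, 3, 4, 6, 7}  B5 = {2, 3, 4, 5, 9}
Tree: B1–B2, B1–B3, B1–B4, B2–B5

No — edge (6,2) lies in no bag.

A tree decomposition must satisfy three properties: every vertex lies in some bag; for every edge, both endpoints lie together in some bag; and for every vertex, the bags containing it form a connected subtree. Here edge (6,2) lies in no bag, so the decomposition is invalid.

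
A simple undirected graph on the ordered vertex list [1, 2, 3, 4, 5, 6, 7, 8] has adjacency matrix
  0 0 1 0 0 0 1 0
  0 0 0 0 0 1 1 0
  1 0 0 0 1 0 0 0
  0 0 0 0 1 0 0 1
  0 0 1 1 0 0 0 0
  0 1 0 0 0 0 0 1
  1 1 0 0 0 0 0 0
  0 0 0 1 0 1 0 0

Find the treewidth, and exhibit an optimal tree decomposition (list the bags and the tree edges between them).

Treewidth 2.
One such decomposition:
Bags: B1 = {2, 6, 8}  B2 = {2, 7, 8}  B3 = {1, 7, 8}  B4 = {1, 3, 8}  B5 = {3, 5, 8}  B6 = {4, 5, 8}
Tree: B1–B2, B2–B3, B3–B4, B4–B5, B5–B6

Every bag has size at most 3, so the width is 3 − 1 = 2 and tw(G) ≤ 2. For the lower bound, G contains the cycle 8–6–2–7–1–3–5–4–8, so G is not a forest; only forests have treewidth ≤ 1, hence tw(G) ≥ 2. Therefore the treewidth is 2.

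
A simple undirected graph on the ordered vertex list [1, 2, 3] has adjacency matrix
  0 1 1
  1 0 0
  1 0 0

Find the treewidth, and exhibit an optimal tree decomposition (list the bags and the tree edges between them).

Every bag has size at most 2, so the width is 2 − 1 = 1 and tw(G) ≤ 1. Any graph with an edge has treewidth ≥ 1, and G has the edge 2–1. Hence tw(G) = 1 exactly.

Treewidth 1.
One optimal decomposition is:
Bags: B1 = {1, 2}  B2 = {1, 3}
Tree: B1–B2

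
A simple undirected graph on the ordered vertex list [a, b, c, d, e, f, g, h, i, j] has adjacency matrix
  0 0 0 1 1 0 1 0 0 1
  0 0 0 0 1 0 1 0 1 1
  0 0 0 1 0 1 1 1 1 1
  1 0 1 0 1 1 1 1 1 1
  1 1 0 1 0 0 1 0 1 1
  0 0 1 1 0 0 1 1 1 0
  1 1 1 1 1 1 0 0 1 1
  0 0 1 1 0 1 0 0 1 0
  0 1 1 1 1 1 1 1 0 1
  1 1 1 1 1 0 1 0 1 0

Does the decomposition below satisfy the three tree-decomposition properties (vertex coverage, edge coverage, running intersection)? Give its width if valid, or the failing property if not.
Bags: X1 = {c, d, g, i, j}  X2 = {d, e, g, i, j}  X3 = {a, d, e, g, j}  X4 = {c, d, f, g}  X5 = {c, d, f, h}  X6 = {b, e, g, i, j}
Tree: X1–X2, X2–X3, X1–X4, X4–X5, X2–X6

No — edge (i,f) lies in no bag.

A tree decomposition must satisfy three properties: every vertex lies in some bag; for every edge, both endpoints lie together in some bag; and for every vertex, the bags containing it form a connected subtree. Here edge (i,f) lies in no bag, so the decomposition is invalid.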